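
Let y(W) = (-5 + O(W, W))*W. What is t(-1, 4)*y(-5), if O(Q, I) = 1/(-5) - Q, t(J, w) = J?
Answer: -1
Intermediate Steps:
O(Q, I) = -⅕ - Q
y(W) = W*(-26/5 - W) (y(W) = (-5 + (-⅕ - W))*W = (-26/5 - W)*W = W*(-26/5 - W))
t(-1, 4)*y(-5) = -(-1)*(-5)*(26 + 5*(-5))/5 = -(-1)*(-5)*(26 - 25)/5 = -(-1)*(-5)/5 = -1*1 = -1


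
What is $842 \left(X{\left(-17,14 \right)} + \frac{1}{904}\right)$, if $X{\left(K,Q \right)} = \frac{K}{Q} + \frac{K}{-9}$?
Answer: $\frac{16201343}{28476} \approx 568.95$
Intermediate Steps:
$X{\left(K,Q \right)} = - \frac{K}{9} + \frac{K}{Q}$ ($X{\left(K,Q \right)} = \frac{K}{Q} + K \left(- \frac{1}{9}\right) = \frac{K}{Q} - \frac{K}{9} = - \frac{K}{9} + \frac{K}{Q}$)
$842 \left(X{\left(-17,14 \right)} + \frac{1}{904}\right) = 842 \left(\left(\left(- \frac{1}{9}\right) \left(-17\right) - \frac{17}{14}\right) + \frac{1}{904}\right) = 842 \left(\left(\frac{17}{9} - \frac{17}{14}\right) + \frac{1}{904}\right) = 842 \left(\frac{85}{126} + \frac{1}{904}\right) = 842 \cdot \frac{38483}{56952} = \frac{16201343}{28476}$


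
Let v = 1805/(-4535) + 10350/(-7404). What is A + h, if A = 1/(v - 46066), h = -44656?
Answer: -2302500325435830/51560827757 ≈ -44656.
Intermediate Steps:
v = -2010049/1119238 (v = 1805*(-1/4535) + 10350*(-1/7404) = -361/907 - 1725/1234 = -2010049/1119238 ≈ -1.7959)
A = -1119238/51560827757 (A = 1/(-2010049/1119238 - 46066) = 1/(-51560827757/1119238) = -1119238/51560827757 ≈ -2.1707e-5)
A + h = -1119238/51560827757 - 44656 = -2302500325435830/51560827757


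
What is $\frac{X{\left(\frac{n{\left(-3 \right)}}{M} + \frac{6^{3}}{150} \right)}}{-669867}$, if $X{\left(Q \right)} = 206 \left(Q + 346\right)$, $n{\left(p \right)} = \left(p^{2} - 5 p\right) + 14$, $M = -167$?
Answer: $- \frac{99540024}{932231575} \approx -0.10678$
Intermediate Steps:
$n{\left(p \right)} = 14 + p^{2} - 5 p$
$X{\left(Q \right)} = 71276 + 206 Q$ ($X{\left(Q \right)} = 206 \left(346 + Q\right) = 71276 + 206 Q$)
$\frac{X{\left(\frac{n{\left(-3 \right)}}{M} + \frac{6^{3}}{150} \right)}}{-669867} = \frac{71276 + 206 \left(\frac{14 + \left(-3\right)^{2} - -15}{-167} + \frac{6^{3}}{150}\right)}{-669867} = \left(71276 + 206 \left(\left(14 + 9 + 15\right) \left(- \frac{1}{167}\right) + 216 \cdot \frac{1}{150}\right)\right) \left(- \frac{1}{669867}\right) = \left(71276 + 206 \left(38 \left(- \frac{1}{167}\right) + \frac{36}{25}\right)\right) \left(- \frac{1}{669867}\right) = \left(71276 + 206 \left(- \frac{38}{167} + \frac{36}{25}\right)\right) \left(- \frac{1}{669867}\right) = \left(71276 + 206 \cdot \frac{5062}{4175}\right) \left(- \frac{1}{669867}\right) = \left(71276 + \frac{1042772}{4175}\right) \left(- \frac{1}{669867}\right) = \frac{298620072}{4175} \left(- \frac{1}{669867}\right) = - \frac{99540024}{932231575}$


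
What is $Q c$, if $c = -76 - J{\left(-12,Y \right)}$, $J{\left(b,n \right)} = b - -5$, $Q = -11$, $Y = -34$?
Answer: $759$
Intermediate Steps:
$J{\left(b,n \right)} = 5 + b$ ($J{\left(b,n \right)} = b + 5 = 5 + b$)
$c = -69$ ($c = -76 - \left(5 - 12\right) = -76 - -7 = -76 + 7 = -69$)
$Q c = \left(-11\right) \left(-69\right) = 759$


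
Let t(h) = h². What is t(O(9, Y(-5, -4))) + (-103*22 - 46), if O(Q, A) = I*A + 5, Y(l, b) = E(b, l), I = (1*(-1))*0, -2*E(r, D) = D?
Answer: -2287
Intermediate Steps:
E(r, D) = -D/2
I = 0 (I = -1*0 = 0)
Y(l, b) = -l/2
O(Q, A) = 5 (O(Q, A) = 0*A + 5 = 0 + 5 = 5)
t(O(9, Y(-5, -4))) + (-103*22 - 46) = 5² + (-103*22 - 46) = 25 + (-2266 - 46) = 25 - 2312 = -2287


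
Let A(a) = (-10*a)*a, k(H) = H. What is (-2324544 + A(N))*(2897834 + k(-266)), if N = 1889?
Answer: -110130051742272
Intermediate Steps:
A(a) = -10*a**2
(-2324544 + A(N))*(2897834 + k(-266)) = (-2324544 - 10*1889**2)*(2897834 - 266) = (-2324544 - 10*3568321)*2897568 = (-2324544 - 35683210)*2897568 = -38007754*2897568 = -110130051742272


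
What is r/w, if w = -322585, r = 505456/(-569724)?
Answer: 126364/45946104135 ≈ 2.7503e-6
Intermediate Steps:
r = -126364/142431 (r = 505456*(-1/569724) = -126364/142431 ≈ -0.88719)
r/w = -126364/142431/(-322585) = -126364/142431*(-1/322585) = 126364/45946104135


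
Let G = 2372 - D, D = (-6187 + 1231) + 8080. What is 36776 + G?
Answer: 36024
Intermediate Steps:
D = 3124 (D = -4956 + 8080 = 3124)
G = -752 (G = 2372 - 1*3124 = 2372 - 3124 = -752)
36776 + G = 36776 - 752 = 36024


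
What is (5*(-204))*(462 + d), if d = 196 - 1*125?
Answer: -543660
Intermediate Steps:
d = 71 (d = 196 - 125 = 71)
(5*(-204))*(462 + d) = (5*(-204))*(462 + 71) = -1020*533 = -543660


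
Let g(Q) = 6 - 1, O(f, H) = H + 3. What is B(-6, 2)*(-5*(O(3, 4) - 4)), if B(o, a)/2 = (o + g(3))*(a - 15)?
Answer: -390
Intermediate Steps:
O(f, H) = 3 + H
g(Q) = 5
B(o, a) = 2*(-15 + a)*(5 + o) (B(o, a) = 2*((o + 5)*(a - 15)) = 2*((5 + o)*(-15 + a)) = 2*((-15 + a)*(5 + o)) = 2*(-15 + a)*(5 + o))
B(-6, 2)*(-5*(O(3, 4) - 4)) = (-150 - 30*(-6) + 10*2 + 2*2*(-6))*(-5*((3 + 4) - 4)) = (-150 + 180 + 20 - 24)*(-5*(7 - 4)) = 26*(-5*3) = 26*(-15) = -390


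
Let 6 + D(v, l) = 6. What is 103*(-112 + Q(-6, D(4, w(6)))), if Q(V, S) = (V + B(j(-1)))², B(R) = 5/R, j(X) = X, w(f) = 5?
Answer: 927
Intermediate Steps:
D(v, l) = 0 (D(v, l) = -6 + 6 = 0)
Q(V, S) = (-5 + V)² (Q(V, S) = (V + 5/(-1))² = (V + 5*(-1))² = (V - 5)² = (-5 + V)²)
103*(-112 + Q(-6, D(4, w(6)))) = 103*(-112 + (-5 - 6)²) = 103*(-112 + (-11)²) = 103*(-112 + 121) = 103*9 = 927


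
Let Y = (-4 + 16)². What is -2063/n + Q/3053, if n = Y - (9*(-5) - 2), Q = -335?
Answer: -6362324/583123 ≈ -10.911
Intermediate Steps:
Y = 144 (Y = 12² = 144)
n = 191 (n = 144 - (9*(-5) - 2) = 144 - (-45 - 2) = 144 - 1*(-47) = 144 + 47 = 191)
-2063/n + Q/3053 = -2063/191 - 335/3053 = -6362324/583123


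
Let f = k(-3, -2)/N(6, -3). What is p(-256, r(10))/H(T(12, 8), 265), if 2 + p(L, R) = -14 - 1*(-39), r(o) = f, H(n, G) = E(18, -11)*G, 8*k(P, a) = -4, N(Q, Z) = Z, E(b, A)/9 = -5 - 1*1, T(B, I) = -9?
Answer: -23/14310 ≈ -0.0016073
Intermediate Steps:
E(b, A) = -54 (E(b, A) = 9*(-5 - 1*1) = 9*(-5 - 1) = 9*(-6) = -54)
k(P, a) = -1/2 (k(P, a) = (1/8)*(-4) = -1/2)
f = 1/6 (f = -1/2/(-3) = -1/2*(-1/3) = 1/6 ≈ 0.16667)
H(n, G) = -54*G
r(o) = 1/6
p(L, R) = 23 (p(L, R) = -2 + (-14 - 1*(-39)) = -2 + (-14 + 39) = -2 + 25 = 23)
p(-256, r(10))/H(T(12, 8), 265) = 23/((-54*265)) = 23/(-14310) = 23*(-1/14310) = -23/14310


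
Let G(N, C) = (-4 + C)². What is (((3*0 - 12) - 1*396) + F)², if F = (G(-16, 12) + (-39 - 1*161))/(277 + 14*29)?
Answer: 77729440000/466489 ≈ 1.6663e+5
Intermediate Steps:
F = -136/683 (F = ((-4 + 12)² + (-39 - 1*161))/(277 + 14*29) = (8² + (-39 - 161))/(277 + 406) = (64 - 200)/683 = -136*1/683 = -136/683 ≈ -0.19912)
(((3*0 - 12) - 1*396) + F)² = (((3*0 - 12) - 1*396) - 136/683)² = (((0 - 12) - 396) - 136/683)² = ((-12 - 396) - 136/683)² = (-408 - 136/683)² = (-278800/683)² = 77729440000/466489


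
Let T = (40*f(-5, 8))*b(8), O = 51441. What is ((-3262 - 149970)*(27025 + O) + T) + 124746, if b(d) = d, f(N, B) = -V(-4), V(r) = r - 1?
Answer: -12023375766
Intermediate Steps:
V(r) = -1 + r
f(N, B) = 5 (f(N, B) = -(-1 - 4) = -1*(-5) = 5)
T = 1600 (T = (40*5)*8 = 200*8 = 1600)
((-3262 - 149970)*(27025 + O) + T) + 124746 = ((-3262 - 149970)*(27025 + 51441) + 1600) + 124746 = (-153232*78466 + 1600) + 124746 = (-12023502112 + 1600) + 124746 = -12023500512 + 124746 = -12023375766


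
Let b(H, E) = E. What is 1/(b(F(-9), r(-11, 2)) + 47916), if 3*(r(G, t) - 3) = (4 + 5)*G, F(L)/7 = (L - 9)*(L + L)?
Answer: 1/47886 ≈ 2.0883e-5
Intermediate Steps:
F(L) = 14*L*(-9 + L) (F(L) = 7*((L - 9)*(L + L)) = 7*((-9 + L)*(2*L)) = 7*(2*L*(-9 + L)) = 14*L*(-9 + L))
r(G, t) = 3 + 3*G (r(G, t) = 3 + ((4 + 5)*G)/3 = 3 + (9*G)/3 = 3 + 3*G)
1/(b(F(-9), r(-11, 2)) + 47916) = 1/((3 + 3*(-11)) + 47916) = 1/((3 - 33) + 47916) = 1/(-30 + 47916) = 1/47886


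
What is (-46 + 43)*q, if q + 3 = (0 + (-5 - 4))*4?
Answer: 117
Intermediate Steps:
q = -39 (q = -3 + (0 + (-5 - 4))*4 = -3 + (0 - 9)*4 = -3 - 9*4 = -3 - 36 = -39)
(-46 + 43)*q = (-46 + 43)*(-39) = -3*(-39) = 117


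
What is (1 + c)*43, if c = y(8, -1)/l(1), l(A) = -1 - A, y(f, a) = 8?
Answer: -129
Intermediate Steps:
c = -4 (c = 8/(-1 - 1*1) = 8/(-1 - 1) = 8/(-2) = 8*(-½) = -4)
(1 + c)*43 = (1 - 4)*43 = -3*43 = -129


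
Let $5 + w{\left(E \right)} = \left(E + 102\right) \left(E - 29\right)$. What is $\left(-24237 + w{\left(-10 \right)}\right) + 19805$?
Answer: $-8025$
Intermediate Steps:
$w{\left(E \right)} = -5 + \left(-29 + E\right) \left(102 + E\right)$ ($w{\left(E \right)} = -5 + \left(E + 102\right) \left(E - 29\right) = -5 + \left(102 + E\right) \left(-29 + E\right) = -5 + \left(-29 + E\right) \left(102 + E\right)$)
$\left(-24237 + w{\left(-10 \right)}\right) + 19805 = \left(-24237 + \left(-2963 + \left(-10\right)^{2} + 73 \left(-10\right)\right)\right) + 19805 = \left(-24237 - 3593\right) + 19805 = -27830 + 19805 = -8025$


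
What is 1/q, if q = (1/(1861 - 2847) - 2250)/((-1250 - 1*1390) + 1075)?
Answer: 1543090/2218501 ≈ 0.69555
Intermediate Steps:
q = 2218501/1543090 (q = (1/(-986) - 2250)/((-1250 - 1390) + 1075) = (-1/986 - 2250)/(-2640 + 1075) = -2218501/986/(-1565) = -2218501/986*(-1/1565) = 2218501/1543090 ≈ 1.4377)
1/q = 1/(2218501/1543090) = 1543090/2218501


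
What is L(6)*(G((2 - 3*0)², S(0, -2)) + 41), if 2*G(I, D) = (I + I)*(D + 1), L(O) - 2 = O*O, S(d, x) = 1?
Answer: 1862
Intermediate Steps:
L(O) = 2 + O² (L(O) = 2 + O*O = 2 + O²)
G(I, D) = I*(1 + D) (G(I, D) = ((I + I)*(D + 1))/2 = ((2*I)*(1 + D))/2 = (2*I*(1 + D))/2 = I*(1 + D))
L(6)*(G((2 - 3*0)², S(0, -2)) + 41) = (2 + 6²)*((2 - 3*0)²*(1 + 1) + 41) = (2 + 36)*((2 + 0)²*2 + 41) = 38*(2²*2 + 41) = 38*(4*2 + 41) = 38*(8 + 41) = 38*49 = 1862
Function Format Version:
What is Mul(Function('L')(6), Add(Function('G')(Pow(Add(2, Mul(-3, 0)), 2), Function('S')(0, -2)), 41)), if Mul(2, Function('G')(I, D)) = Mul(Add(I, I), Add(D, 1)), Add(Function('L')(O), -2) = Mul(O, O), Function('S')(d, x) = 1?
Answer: 1862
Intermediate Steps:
Function('L')(O) = Add(2, Pow(O, 2)) (Function('L')(O) = Add(2, Mul(O, O)) = Add(2, Pow(O, 2)))
Function('G')(I, D) = Mul(I, Add(1, D)) (Function('G')(I, D) = Mul(Rational(1, 2), Mul(Add(I, I), Add(D, 1))) = Mul(Rational(1, 2), Mul(Mul(2, I), Add(1, D))) = Mul(Rational(1, 2), Mul(2, I, Add(1, D))) = Mul(I, Add(1, D)))
Mul(Function('L')(6), Add(Function('G')(Pow(Add(2, Mul(-3, 0)), 2), Function('S')(0, -2)), 41)) = Mul(Add(2, Pow(6, 2)), Add(Mul(Pow(Add(2, Mul(-3, 0)), 2), Add(1, 1)), 41)) = Mul(Add(2, 36), Add(Mul(Pow(Add(2, 0), 2), 2), 41)) = Mul(38, Add(Mul(Pow(2, 2), 2), 41)) = Mul(38, Add(Mul(4, 2), 41)) = Mul(38, Add(8, 41)) = Mul(38, 49) = 1862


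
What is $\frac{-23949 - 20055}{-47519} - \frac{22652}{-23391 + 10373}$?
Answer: $\frac{43401170}{16279009} \approx 2.6661$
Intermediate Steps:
$\frac{-23949 - 20055}{-47519} - \frac{22652}{-23391 + 10373} = \left(-44004\right) \left(- \frac{1}{47519}\right) - \frac{22652}{-13018} = \frac{2316}{2501} - - \frac{11326}{6509} = \frac{2316}{2501} + \frac{11326}{6509} = \frac{43401170}{16279009}$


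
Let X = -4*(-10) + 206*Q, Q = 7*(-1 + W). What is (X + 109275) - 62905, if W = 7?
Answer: 55062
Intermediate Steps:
Q = 42 (Q = 7*(-1 + 7) = 7*6 = 42)
X = 8692 (X = -4*(-10) + 206*42 = 40 + 8652 = 8692)
(X + 109275) - 62905 = (8692 + 109275) - 62905 = 117967 - 62905 = 55062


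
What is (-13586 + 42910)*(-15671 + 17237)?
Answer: 45921384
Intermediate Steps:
(-13586 + 42910)*(-15671 + 17237) = 29324*1566 = 45921384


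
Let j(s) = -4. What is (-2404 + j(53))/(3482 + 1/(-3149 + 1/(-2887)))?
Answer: -21891522912/31655430161 ≈ -0.69156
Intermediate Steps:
(-2404 + j(53))/(3482 + 1/(-3149 + 1/(-2887))) = (-2404 - 4)/(3482 + 1/(-3149 + 1/(-2887))) = -2408/(3482 + 1/(-3149 - 1/2887)) = -2408/(3482 + 1/(-9091164/2887)) = -2408/(3482 - 2887/9091164) = -2408/31655430161/9091164 = -2408*9091164/31655430161 = -21891522912/31655430161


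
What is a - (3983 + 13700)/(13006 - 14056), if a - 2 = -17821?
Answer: -18692267/1050 ≈ -17802.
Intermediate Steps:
a = -17819 (a = 2 - 17821 = -17819)
a - (3983 + 13700)/(13006 - 14056) = -17819 - (3983 + 13700)/(13006 - 14056) = -17819 - 17683/(-1050) = -17819 - 17683*(-1)/1050 = -17819 - 1*(-17683/1050) = -17819 + 17683/1050 = -18692267/1050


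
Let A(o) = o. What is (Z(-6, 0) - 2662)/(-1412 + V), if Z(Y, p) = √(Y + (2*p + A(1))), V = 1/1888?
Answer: 5025856/2665855 - 1888*I*√5/2665855 ≈ 1.8853 - 0.0015836*I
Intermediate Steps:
V = 1/1888 ≈ 0.00052966
Z(Y, p) = √(1 + Y + 2*p) (Z(Y, p) = √(Y + (2*p + 1)) = √(Y + (1 + 2*p)) = √(1 + Y + 2*p))
(Z(-6, 0) - 2662)/(-1412 + V) = (√(1 - 6 + 2*0) - 2662)/(-1412 + 1/1888) = (√(1 - 6 + 0) - 2662)/(-2665855/1888) = (√(-5) - 2662)*(-1888/2665855) = (I*√5 - 2662)*(-1888/2665855) = (-2662 + I*√5)*(-1888/2665855) = 5025856/2665855 - 1888*I*√5/2665855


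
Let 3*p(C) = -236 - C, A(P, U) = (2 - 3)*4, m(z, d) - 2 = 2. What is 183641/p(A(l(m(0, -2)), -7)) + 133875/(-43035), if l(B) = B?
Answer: -1582668687/665608 ≈ -2377.8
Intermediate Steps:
m(z, d) = 4 (m(z, d) = 2 + 2 = 4)
A(P, U) = -4 (A(P, U) = -1*4 = -4)
p(C) = -236/3 - C/3 (p(C) = (-236 - C)/3 = -236/3 - C/3)
183641/p(A(l(m(0, -2)), -7)) + 133875/(-43035) = 183641/(-236/3 - ⅓*(-4)) + 133875/(-43035) = 183641/(-236/3 + 4/3) + 133875*(-1/43035) = 183641/(-232/3) - 8925/2869 = 183641*(-3/232) - 8925/2869 = -550923/232 - 8925/2869 = -1582668687/665608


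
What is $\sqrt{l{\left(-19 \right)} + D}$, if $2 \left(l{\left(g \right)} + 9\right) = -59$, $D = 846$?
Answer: $\frac{\sqrt{3230}}{2} \approx 28.417$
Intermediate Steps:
$l{\left(g \right)} = - \frac{77}{2}$ ($l{\left(g \right)} = -9 + \frac{1}{2} \left(-59\right) = -9 - \frac{59}{2} = - \frac{77}{2}$)
$\sqrt{l{\left(-19 \right)} + D} = \sqrt{- \frac{77}{2} + 846} = \sqrt{\frac{1615}{2}} = \frac{\sqrt{3230}}{2}$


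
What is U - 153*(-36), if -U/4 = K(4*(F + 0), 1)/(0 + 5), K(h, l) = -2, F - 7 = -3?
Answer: 27548/5 ≈ 5509.6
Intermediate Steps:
F = 4 (F = 7 - 3 = 4)
U = 8/5 (U = -4*(-2)/(0 + 5) = -4*(-2)/5 = -4*(-⅖) = 8/5 ≈ 1.6000)
U - 153*(-36) = 8/5 - 153*(-36) = 8/5 + 5508 = 27548/5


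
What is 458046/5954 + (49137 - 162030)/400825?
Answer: 91462061514/1193256025 ≈ 76.649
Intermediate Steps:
458046/5954 + (49137 - 162030)/400825 = 458046*(1/5954) - 112893*1/400825 = 229023/2977 - 112893/400825 = 91462061514/1193256025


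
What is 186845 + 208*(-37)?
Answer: 179149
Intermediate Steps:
186845 + 208*(-37) = 186845 - 7696 = 179149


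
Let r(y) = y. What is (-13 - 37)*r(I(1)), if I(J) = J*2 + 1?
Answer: -150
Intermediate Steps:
I(J) = 1 + 2*J (I(J) = 2*J + 1 = 1 + 2*J)
(-13 - 37)*r(I(1)) = (-13 - 37)*(1 + 2*1) = -50*(1 + 2) = -50*3 = -150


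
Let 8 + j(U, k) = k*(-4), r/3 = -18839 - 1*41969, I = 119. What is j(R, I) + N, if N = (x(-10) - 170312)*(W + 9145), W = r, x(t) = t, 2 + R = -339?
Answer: 29513225354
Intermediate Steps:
r = -182424 (r = 3*(-18839 - 1*41969) = 3*(-18839 - 41969) = 3*(-60808) = -182424)
R = -341 (R = -2 - 339 = -341)
W = -182424
j(U, k) = -8 - 4*k (j(U, k) = -8 + k*(-4) = -8 - 4*k)
N = 29513225838 (N = (-10 - 170312)*(-182424 + 9145) = -170322*(-173279) = 29513225838)
j(R, I) + N = (-8 - 4*119) + 29513225838 = (-8 - 476) + 29513225838 = -484 + 29513225838 = 29513225354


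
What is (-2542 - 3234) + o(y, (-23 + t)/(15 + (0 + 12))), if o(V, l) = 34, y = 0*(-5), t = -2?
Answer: -5742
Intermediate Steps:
y = 0
(-2542 - 3234) + o(y, (-23 + t)/(15 + (0 + 12))) = (-2542 - 3234) + 34 = -5776 + 34 = -5742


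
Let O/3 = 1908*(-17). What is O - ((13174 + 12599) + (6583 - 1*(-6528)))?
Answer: -136192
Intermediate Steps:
O = -97308 (O = 3*(1908*(-17)) = 3*(-32436) = -97308)
O - ((13174 + 12599) + (6583 - 1*(-6528))) = -97308 - ((13174 + 12599) + (6583 - 1*(-6528))) = -97308 - (25773 + (6583 + 6528)) = -97308 - (25773 + 13111) = -97308 - 1*38884 = -97308 - 38884 = -136192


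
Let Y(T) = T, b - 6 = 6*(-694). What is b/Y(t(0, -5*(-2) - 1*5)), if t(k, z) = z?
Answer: -4158/5 ≈ -831.60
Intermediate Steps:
b = -4158 (b = 6 + 6*(-694) = 6 - 4164 = -4158)
b/Y(t(0, -5*(-2) - 1*5)) = -4158/(-5*(-2) - 1*5) = -4158/(10 - 5) = -4158/5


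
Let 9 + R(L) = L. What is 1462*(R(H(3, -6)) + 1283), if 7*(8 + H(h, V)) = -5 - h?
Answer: 12944548/7 ≈ 1.8492e+6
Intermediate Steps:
H(h, V) = -61/7 - h/7 (H(h, V) = -8 + (-5 - h)/7 = -8 + (-5/7 - h/7) = -61/7 - h/7)
R(L) = -9 + L
1462*(R(H(3, -6)) + 1283) = 1462*((-9 + (-61/7 - ⅐*3)) + 1283) = 1462*((-9 + (-61/7 - 3/7)) + 1283) = 1462*((-9 - 64/7) + 1283) = 1462*(-127/7 + 1283) = 1462*(8854/7) = 12944548/7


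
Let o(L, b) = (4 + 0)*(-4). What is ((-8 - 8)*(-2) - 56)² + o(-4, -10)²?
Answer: 832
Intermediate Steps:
o(L, b) = -16 (o(L, b) = 4*(-4) = -16)
((-8 - 8)*(-2) - 56)² + o(-4, -10)² = ((-8 - 8)*(-2) - 56)² + (-16)² = (-16*(-2) - 56)² + 256 = (32 - 56)² + 256 = (-24)² + 256 = 576 + 256 = 832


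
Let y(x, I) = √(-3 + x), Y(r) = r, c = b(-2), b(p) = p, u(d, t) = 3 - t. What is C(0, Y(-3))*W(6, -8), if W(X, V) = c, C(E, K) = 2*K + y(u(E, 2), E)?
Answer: 12 - 2*I*√2 ≈ 12.0 - 2.8284*I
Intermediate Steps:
c = -2
C(E, K) = 2*K + I*√2 (C(E, K) = 2*K + √(-3 + (3 - 1*2)) = 2*K + √(-3 + (3 - 2)) = 2*K + √(-3 + 1) = 2*K + √(-2) = 2*K + I*√2)
W(X, V) = -2
C(0, Y(-3))*W(6, -8) = (2*(-3) + I*√2)*(-2) = (-6 + I*√2)*(-2) = 12 - 2*I*√2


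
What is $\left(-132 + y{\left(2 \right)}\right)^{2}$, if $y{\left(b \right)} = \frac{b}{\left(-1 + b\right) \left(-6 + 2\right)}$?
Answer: $\frac{70225}{4} \approx 17556.0$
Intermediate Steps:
$y{\left(b \right)} = \frac{b}{4 - 4 b}$ ($y{\left(b \right)} = \frac{b}{\left(-1 + b\right) \left(-4\right)} = \frac{b}{4 - 4 b}$)
$\left(-132 + y{\left(2 \right)}\right)^{2} = \left(-132 - \frac{2}{-4 + 4 \cdot 2}\right)^{2} = \left(-132 - \frac{2}{-4 + 8}\right)^{2} = \left(-132 - \frac{2}{4}\right)^{2} = \left(-132 - 2 \cdot \frac{1}{4}\right)^{2} = \left(-132 - \frac{1}{2}\right)^{2} = \left(- \frac{265}{2}\right)^{2} = \frac{70225}{4}$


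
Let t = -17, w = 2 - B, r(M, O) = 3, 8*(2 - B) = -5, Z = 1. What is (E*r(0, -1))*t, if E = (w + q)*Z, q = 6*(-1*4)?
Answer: 10047/8 ≈ 1255.9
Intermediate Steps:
B = 21/8 (B = 2 - 1/8*(-5) = 2 + 5/8 = 21/8 ≈ 2.6250)
w = -5/8 (w = 2 - 1*21/8 = 2 - 21/8 = -5/8 ≈ -0.62500)
q = -24 (q = 6*(-4) = -24)
E = -197/8 (E = (-5/8 - 24)*1 = -197/8*1 = -197/8 ≈ -24.625)
(E*r(0, -1))*t = -197/8*3*(-17) = -591/8*(-17) = 10047/8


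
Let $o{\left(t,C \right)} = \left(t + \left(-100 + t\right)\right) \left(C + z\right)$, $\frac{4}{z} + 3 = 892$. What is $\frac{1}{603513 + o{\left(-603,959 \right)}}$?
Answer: $- \frac{889}{576913773} \approx -1.541 \cdot 10^{-6}$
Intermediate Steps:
$z = \frac{4}{889}$ ($z = \frac{4}{-3 + 892} = \frac{4}{889} \approx 0.0044994$)
$o{\left(t,C \right)} = \left(-100 + 2 t\right) \left(\frac{4}{889} + C\right)$ ($o{\left(t,C \right)} = \left(t + \left(-100 + t\right)\right) \left(C + \frac{4}{889}\right) = \left(-100 + 2 t\right) \left(\frac{4}{889} + C\right)$)
$\frac{1}{603513 + o{\left(-603,959 \right)}} = \frac{1}{603513 + \left(- \frac{400}{889} - 95900 + \frac{8}{889} \left(-603\right) + 2 \cdot 959 \left(-603\right)\right)} = \frac{1}{603513 - \frac{1113436830}{889}} = \frac{1}{- \frac{576913773}{889}} = - \frac{889}{576913773}$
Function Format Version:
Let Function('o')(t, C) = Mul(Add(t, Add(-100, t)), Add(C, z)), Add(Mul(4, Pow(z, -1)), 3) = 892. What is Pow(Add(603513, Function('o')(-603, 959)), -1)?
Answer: Rational(-889, 576913773) ≈ -1.5410e-6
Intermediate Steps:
z = Rational(4, 889) (z = Mul(4, Pow(Add(-3, 892), -1)) = Mul(4, Pow(889, -1)) = Mul(4, Rational(1, 889)) = Rational(4, 889) ≈ 0.0044994)
Function('o')(t, C) = Mul(Add(-100, Mul(2, t)), Add(Rational(4, 889), C)) (Function('o')(t, C) = Mul(Add(t, Add(-100, t)), Add(C, Rational(4, 889))) = Mul(Add(-100, Mul(2, t)), Add(Rational(4, 889), C)))
Pow(Add(603513, Function('o')(-603, 959)), -1) = Pow(Add(603513, Add(Rational(-400, 889), Mul(-100, 959), Mul(Rational(8, 889), -603), Mul(2, 959, -603))), -1) = Pow(Add(603513, Add(Rational(-400, 889), -95900, Rational(-4824, 889), -1156554)), -1) = Pow(Add(603513, Rational(-1113436830, 889)), -1) = Pow(Rational(-576913773, 889), -1) = Rational(-889, 576913773)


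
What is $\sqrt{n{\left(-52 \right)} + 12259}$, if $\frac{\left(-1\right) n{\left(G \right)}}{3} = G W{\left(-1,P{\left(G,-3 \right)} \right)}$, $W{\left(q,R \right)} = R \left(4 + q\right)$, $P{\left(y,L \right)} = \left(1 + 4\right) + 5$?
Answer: $\sqrt{16939} \approx 130.15$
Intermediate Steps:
$P{\left(y,L \right)} = 10$ ($P{\left(y,L \right)} = 5 + 5 = 10$)
$n{\left(G \right)} = - 90 G$ ($n{\left(G \right)} = - 3 G 10 \left(4 - 1\right) = - 3 G 10 \cdot 3 = - 3 G 30 = - 3 \cdot 30 G = - 90 G$)
$\sqrt{n{\left(-52 \right)} + 12259} = \sqrt{\left(-90\right) \left(-52\right) + 12259} = \sqrt{4680 + 12259} = \sqrt{16939}$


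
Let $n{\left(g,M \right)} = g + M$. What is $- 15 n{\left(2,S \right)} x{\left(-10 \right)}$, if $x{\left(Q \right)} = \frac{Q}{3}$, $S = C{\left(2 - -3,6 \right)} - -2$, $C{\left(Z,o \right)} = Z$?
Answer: $450$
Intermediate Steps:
$S = 7$ ($S = \left(2 - -3\right) - -2 = \left(2 + 3\right) + 2 = 5 + 2 = 7$)
$n{\left(g,M \right)} = M + g$
$x{\left(Q \right)} = \frac{Q}{3}$ ($x{\left(Q \right)} = Q \frac{1}{3} = \frac{Q}{3}$)
$- 15 n{\left(2,S \right)} x{\left(-10 \right)} = - 15 \left(7 + 2\right) \frac{1}{3} \left(-10\right) = \left(-15\right) 9 \left(- \frac{10}{3}\right) = \left(-135\right) \left(- \frac{10}{3}\right) = 450$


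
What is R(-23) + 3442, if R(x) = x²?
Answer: 3971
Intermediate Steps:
R(-23) + 3442 = (-23)² + 3442 = 529 + 3442 = 3971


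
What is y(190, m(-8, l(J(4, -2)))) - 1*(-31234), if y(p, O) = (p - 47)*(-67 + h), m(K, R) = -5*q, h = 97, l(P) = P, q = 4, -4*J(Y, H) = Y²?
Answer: 35524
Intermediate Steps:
J(Y, H) = -Y²/4
m(K, R) = -20 (m(K, R) = -5*4 = -20)
y(p, O) = -1410 + 30*p (y(p, O) = (p - 47)*(-67 + 97) = (-47 + p)*30 = -1410 + 30*p)
y(190, m(-8, l(J(4, -2)))) - 1*(-31234) = (-1410 + 30*190) - 1*(-31234) = (-1410 + 5700) + 31234 = 4290 + 31234 = 35524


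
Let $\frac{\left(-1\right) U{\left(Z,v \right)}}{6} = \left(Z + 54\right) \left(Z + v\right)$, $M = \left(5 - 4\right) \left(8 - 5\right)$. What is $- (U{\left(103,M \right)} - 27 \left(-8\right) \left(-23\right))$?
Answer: $104820$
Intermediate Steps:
$M = 3$ ($M = 1 \cdot 3 = 3$)
$U{\left(Z,v \right)} = - 6 \left(54 + Z\right) \left(Z + v\right)$ ($U{\left(Z,v \right)} = - 6 \left(Z + 54\right) \left(Z + v\right) = - 6 \left(54 + Z\right) \left(Z + v\right)$)
$- (U{\left(103,M \right)} - 27 \left(-8\right) \left(-23\right)) = - (\left(\left(-324\right) 103 - 972 - 6 \cdot 103^{2} - 618 \cdot 3\right) - 27 \left(-8\right) \left(-23\right)) = - (\left(-33372 - 972 - 63654 - 1854\right) - \left(-216\right) \left(-23\right)) = - (\left(-33372 - 972 - 63654 - 1854\right) - 4968) = - (-99852 - 4968) = \left(-1\right) \left(-104820\right) = 104820$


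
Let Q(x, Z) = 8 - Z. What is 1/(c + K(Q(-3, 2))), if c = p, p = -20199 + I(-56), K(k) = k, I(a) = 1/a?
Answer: -56/1130809 ≈ -4.9522e-5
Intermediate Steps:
p = -1131145/56 (p = -20199 + 1/(-56) = -20199 - 1/56 = -1131145/56 ≈ -20199.)
c = -1131145/56 ≈ -20199.
1/(c + K(Q(-3, 2))) = 1/(-1131145/56 + (8 - 1*2)) = 1/(-1131145/56 + (8 - 2)) = 1/(-1131145/56 + 6) = 1/(-1130809/56) = -56/1130809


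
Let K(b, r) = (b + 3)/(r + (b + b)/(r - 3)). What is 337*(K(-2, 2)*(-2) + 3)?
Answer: 2696/3 ≈ 898.67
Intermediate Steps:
K(b, r) = (3 + b)/(r + 2*b/(-3 + r)) (K(b, r) = (3 + b)/(r + (2*b)/(-3 + r)) = (3 + b)/(r + 2*b/(-3 + r)))
337*(K(-2, 2)*(-2) + 3) = 337*(((-9 - 3*(-2) + 3*2 - 2*2)/(2² - 3*2 + 2*(-2)))*(-2) + 3) = 337*(((-9 + 6 + 6 - 4)/(4 - 6 - 4))*(-2) + 3) = 337*((-1/(-6))*(-2) + 3) = 337*(-⅙*(-1)*(-2) + 3) = 337*((⅙)*(-2) + 3) = 337*(-⅓ + 3) = 337*(8/3) = 2696/3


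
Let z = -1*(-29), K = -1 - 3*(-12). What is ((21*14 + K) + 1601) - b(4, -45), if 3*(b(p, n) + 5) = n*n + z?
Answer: 3751/3 ≈ 1250.3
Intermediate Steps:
K = 35 (K = -1 + 36 = 35)
z = 29
b(p, n) = 14/3 + n**2/3 (b(p, n) = -5 + (n*n + 29)/3 = -5 + (n**2 + 29)/3 = -5 + (29 + n**2)/3 = -5 + (29/3 + n**2/3) = 14/3 + n**2/3)
((21*14 + K) + 1601) - b(4, -45) = ((21*14 + 35) + 1601) - (14/3 + (1/3)*(-45)**2) = ((294 + 35) + 1601) - (14/3 + (1/3)*2025) = (329 + 1601) - (14/3 + 675) = 1930 - 1*2039/3 = 1930 - 2039/3 = 3751/3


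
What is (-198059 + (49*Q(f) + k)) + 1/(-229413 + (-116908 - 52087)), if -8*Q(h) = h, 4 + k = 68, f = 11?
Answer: -19727408675/99602 ≈ -1.9806e+5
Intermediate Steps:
k = 64 (k = -4 + 68 = 64)
Q(h) = -h/8
(-198059 + (49*Q(f) + k)) + 1/(-229413 + (-116908 - 52087)) = (-198059 + (49*(-⅛*11) + 64)) + 1/(-229413 + (-116908 - 52087)) = (-198059 + (49*(-11/8) + 64)) + 1/(-229413 - 168995) = (-198059 + (-539/8 + 64)) + 1/(-398408) = (-198059 - 27/8) - 1/398408 = -1584499/8 - 1/398408 = -19727408675/99602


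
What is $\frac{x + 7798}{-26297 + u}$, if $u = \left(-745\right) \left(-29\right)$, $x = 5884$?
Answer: $- \frac{6841}{2346} \approx -2.916$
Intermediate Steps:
$u = 21605$
$\frac{x + 7798}{-26297 + u} = \frac{5884 + 7798}{-26297 + 21605} = \frac{13682}{-4692} = 13682 \left(- \frac{1}{4692}\right) = - \frac{6841}{2346}$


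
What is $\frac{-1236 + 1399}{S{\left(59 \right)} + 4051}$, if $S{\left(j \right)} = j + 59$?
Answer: $\frac{163}{4169} \approx 0.039098$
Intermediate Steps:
$S{\left(j \right)} = 59 + j$
$\frac{-1236 + 1399}{S{\left(59 \right)} + 4051} = \frac{-1236 + 1399}{\left(59 + 59\right) + 4051} = \frac{163}{118 + 4051} = \frac{163}{4169}$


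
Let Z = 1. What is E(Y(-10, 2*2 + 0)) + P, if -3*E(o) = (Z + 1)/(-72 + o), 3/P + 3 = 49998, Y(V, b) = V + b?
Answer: 5594/649935 ≈ 0.0086070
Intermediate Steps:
P = 1/16665 (P = 3/(-3 + 49998) = 3/49995 = 3*(1/49995) = 1/16665 ≈ 6.0006e-5)
E(o) = -2/(3*(-72 + o)) (E(o) = -(1 + 1)/(3*(-72 + o)) = -2/(3*(-72 + o)))
E(Y(-10, 2*2 + 0)) + P = -2/(-216 + 3*(-10 + (2*2 + 0))) + 1/16665 = -2/(-216 + 3*(-10 + (4 + 0))) + 1/16665 = -2/(-216 + 3*(-10 + 4)) + 1/16665 = -2/(-216 + 3*(-6)) + 1/16665 = -2/(-216 - 18) + 1/16665 = -2/(-234) + 1/16665 = -2*(-1/234) + 1/16665 = 1/117 + 1/16665 = 5594/649935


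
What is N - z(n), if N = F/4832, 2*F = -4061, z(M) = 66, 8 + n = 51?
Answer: -641885/9664 ≈ -66.420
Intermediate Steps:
n = 43 (n = -8 + 51 = 43)
F = -4061/2 (F = (½)*(-4061) = -4061/2 ≈ -2030.5)
N = -4061/9664 (N = -4061/2/4832 = -4061/2*1/4832 = -4061/9664 ≈ -0.42022)
N - z(n) = -4061/9664 - 1*66 = -4061/9664 - 66 = -641885/9664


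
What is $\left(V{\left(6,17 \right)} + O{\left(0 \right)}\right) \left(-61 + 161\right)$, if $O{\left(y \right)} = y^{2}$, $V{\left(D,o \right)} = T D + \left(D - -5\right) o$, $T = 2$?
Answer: $19900$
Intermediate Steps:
$V{\left(D,o \right)} = 2 D + o \left(5 + D\right)$ ($V{\left(D,o \right)} = 2 D + \left(D - -5\right) o = 2 D + \left(D + 5\right) o = 2 D + \left(5 + D\right) o = 2 D + o \left(5 + D\right)$)
$\left(V{\left(6,17 \right)} + O{\left(0 \right)}\right) \left(-61 + 161\right) = \left(\left(2 \cdot 6 + 5 \cdot 17 + 6 \cdot 17\right) + 0^{2}\right) \left(-61 + 161\right) = \left(\left(12 + 85 + 102\right) + 0\right) 100 = \left(199 + 0\right) 100 = 199 \cdot 100 = 19900$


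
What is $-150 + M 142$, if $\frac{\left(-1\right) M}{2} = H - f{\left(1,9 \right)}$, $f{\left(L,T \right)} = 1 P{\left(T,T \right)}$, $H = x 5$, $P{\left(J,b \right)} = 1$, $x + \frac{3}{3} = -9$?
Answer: $14334$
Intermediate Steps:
$x = -10$ ($x = -1 - 9 = -10$)
$H = -50$ ($H = \left(-10\right) 5 = -50$)
$f{\left(L,T \right)} = 1$ ($f{\left(L,T \right)} = 1 \cdot 1 = 1$)
$M = 102$ ($M = - 2 \left(-50 - 1\right) = \left(-2\right) \left(-51\right) = 102$)
$-150 + M 142 = -150 + 102 \cdot 142 = -150 + 14484 = 14334$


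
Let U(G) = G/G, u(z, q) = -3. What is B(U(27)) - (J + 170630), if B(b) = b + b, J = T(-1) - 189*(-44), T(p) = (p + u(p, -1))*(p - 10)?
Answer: -178988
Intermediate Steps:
T(p) = (-10 + p)*(-3 + p) (T(p) = (p - 3)*(p - 10) = (-3 + p)*(-10 + p) = (-10 + p)*(-3 + p))
U(G) = 1
J = 8360 (J = (30 + (-1)² - 13*(-1)) - 189*(-44) = (30 + 1 + 13) + 8316 = 44 + 8316 = 8360)
B(b) = 2*b
B(U(27)) - (J + 170630) = 2*1 - (8360 + 170630) = 2 - 1*178990 = 2 - 178990 = -178988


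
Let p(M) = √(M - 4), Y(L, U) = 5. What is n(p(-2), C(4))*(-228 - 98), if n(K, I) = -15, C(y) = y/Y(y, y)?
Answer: 4890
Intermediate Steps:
p(M) = √(-4 + M)
C(y) = y/5
n(p(-2), C(4))*(-228 - 98) = -15*(-228 - 98) = -15*(-326) = 4890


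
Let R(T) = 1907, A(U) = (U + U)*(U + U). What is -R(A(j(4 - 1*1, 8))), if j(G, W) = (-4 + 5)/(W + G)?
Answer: -1907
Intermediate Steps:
j(G, W) = 1/(G + W)
A(U) = 4*U² (A(U) = (2*U)*(2*U) = 4*U²)
-R(A(j(4 - 1*1, 8))) = -1*1907 = -1907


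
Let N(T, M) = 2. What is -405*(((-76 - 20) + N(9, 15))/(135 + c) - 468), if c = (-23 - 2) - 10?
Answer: 1899207/10 ≈ 1.8992e+5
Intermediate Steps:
c = -35 (c = -25 - 10 = -35)
-405*(((-76 - 20) + N(9, 15))/(135 + c) - 468) = -405*(((-76 - 20) + 2)/(135 - 35) - 468) = -405*((-96 + 2)/100 - 468) = -405*(-94*1/100 - 468) = -405*(-47/50 - 468) = -405*(-23447/50) = 1899207/10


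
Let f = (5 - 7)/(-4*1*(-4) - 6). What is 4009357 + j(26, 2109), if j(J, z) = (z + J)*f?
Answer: 4008930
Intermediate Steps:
f = -⅕ (f = -2/(-4*(-4) - 6) = -2/(16 - 6) = -2/10 = -2*⅒ = -⅕ ≈ -0.20000)
j(J, z) = -J/5 - z/5 (j(J, z) = (z + J)*(-⅕) = (J + z)*(-⅕) = -J/5 - z/5)
4009357 + j(26, 2109) = 4009357 + (-⅕*26 - ⅕*2109) = 4009357 + (-26/5 - 2109/5) = 4009357 - 427 = 4008930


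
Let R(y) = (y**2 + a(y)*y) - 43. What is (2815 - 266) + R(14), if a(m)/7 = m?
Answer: 4074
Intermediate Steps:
a(m) = 7*m
R(y) = -43 + 8*y**2 (R(y) = (y**2 + (7*y)*y) - 43 = (y**2 + 7*y**2) - 43 = 8*y**2 - 43 = -43 + 8*y**2)
(2815 - 266) + R(14) = (2815 - 266) + (-43 + 8*14**2) = 2549 + (-43 + 8*196) = 2549 + (-43 + 1568) = 2549 + 1525 = 4074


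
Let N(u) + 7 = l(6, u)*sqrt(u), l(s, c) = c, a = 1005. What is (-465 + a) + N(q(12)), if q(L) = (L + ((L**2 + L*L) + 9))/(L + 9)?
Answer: 533 + 103*sqrt(721)/49 ≈ 589.44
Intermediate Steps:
q(L) = (9 + L + 2*L**2)/(9 + L) (q(L) = (L + ((L**2 + L**2) + 9))/(9 + L) = (L + (2*L**2 + 9))/(9 + L) = (L + (9 + 2*L**2))/(9 + L) = (9 + L + 2*L**2)/(9 + L))
N(u) = -7 + u**(3/2) (N(u) = -7 + u*sqrt(u) = -7 + u**(3/2))
(-465 + a) + N(q(12)) = (-465 + 1005) + (-7 + ((9 + 12 + 2*12**2)/(9 + 12))**(3/2)) = 540 + (-7 + ((9 + 12 + 2*144)/21)**(3/2)) = 540 + (-7 + ((9 + 12 + 288)/21)**(3/2)) = 540 + (-7 + ((1/21)*309)**(3/2)) = 540 + (-7 + (103/7)**(3/2)) = 540 + (-7 + 103*sqrt(721)/49) = 533 + 103*sqrt(721)/49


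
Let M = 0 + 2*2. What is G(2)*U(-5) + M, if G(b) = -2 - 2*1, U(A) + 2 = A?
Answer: 32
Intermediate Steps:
U(A) = -2 + A
G(b) = -4 (G(b) = -2 - 2 = -4)
M = 4 (M = 0 + 4 = 4)
G(2)*U(-5) + M = -4*(-2 - 5) + 4 = -4*(-7) + 4 = 28 + 4 = 32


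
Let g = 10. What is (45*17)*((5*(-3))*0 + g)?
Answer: 7650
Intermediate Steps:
(45*17)*((5*(-3))*0 + g) = (45*17)*((5*(-3))*0 + 10) = 765*(-15*0 + 10) = 765*(0 + 10) = 765*10 = 7650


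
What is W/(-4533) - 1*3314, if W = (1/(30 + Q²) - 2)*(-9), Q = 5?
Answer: -275410297/83105 ≈ -3314.0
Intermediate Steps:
W = 981/55 (W = (1/(30 + 5²) - 2)*(-9) = (1/(30 + 25) - 2)*(-9) = (1/55 - 2)*(-9) = -109/55*(-9) = 981/55 ≈ 17.836)
W/(-4533) - 1*3314 = (981/55)/(-4533) - 1*3314 = (981/55)*(-1/4533) - 3314 = -327/83105 - 3314 = -275410297/83105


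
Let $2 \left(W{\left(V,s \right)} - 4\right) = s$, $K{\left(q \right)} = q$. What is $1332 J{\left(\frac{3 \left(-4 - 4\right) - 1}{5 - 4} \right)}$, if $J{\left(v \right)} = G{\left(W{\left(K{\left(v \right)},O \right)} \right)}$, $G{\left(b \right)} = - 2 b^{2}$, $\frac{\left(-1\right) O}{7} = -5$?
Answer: $-1231434$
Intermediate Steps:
$O = 35$ ($O = \left(-7\right) \left(-5\right) = 35$)
$W{\left(V,s \right)} = 4 + \frac{s}{2}$
$J{\left(v \right)} = - \frac{1849}{2}$ ($J{\left(v \right)} = - 2 \left(4 + \frac{1}{2} \cdot 35\right)^{2} = - 2 \left(4 + \frac{35}{2}\right)^{2} = - 2 \left(\frac{43}{2}\right)^{2} = \left(-2\right) \frac{1849}{4} = - \frac{1849}{2}$)
$1332 J{\left(\frac{3 \left(-4 - 4\right) - 1}{5 - 4} \right)} = 1332 \left(- \frac{1849}{2}\right) = -1231434$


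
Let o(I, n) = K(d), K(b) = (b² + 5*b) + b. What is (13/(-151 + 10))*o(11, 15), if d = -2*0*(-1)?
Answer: 0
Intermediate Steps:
d = 0 (d = 0*(-1) = 0)
K(b) = b² + 6*b
o(I, n) = 0 (o(I, n) = 0*(6 + 0) = 0*6 = 0)
(13/(-151 + 10))*o(11, 15) = (13/(-151 + 10))*0 = (13/(-141))*0 = -1/141*13*0 = -13/141*0 = 0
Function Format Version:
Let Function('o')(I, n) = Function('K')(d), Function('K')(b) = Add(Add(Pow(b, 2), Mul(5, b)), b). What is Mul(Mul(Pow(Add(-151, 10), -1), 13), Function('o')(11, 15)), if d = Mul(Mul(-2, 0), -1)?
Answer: 0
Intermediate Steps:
d = 0 (d = Mul(0, -1) = 0)
Function('K')(b) = Add(Pow(b, 2), Mul(6, b))
Function('o')(I, n) = 0 (Function('o')(I, n) = Mul(0, Add(6, 0)) = Mul(0, 6) = 0)
Mul(Mul(Pow(Add(-151, 10), -1), 13), Function('o')(11, 15)) = Mul(Mul(Pow(Add(-151, 10), -1), 13), 0) = Mul(Mul(Pow(-141, -1), 13), 0) = Mul(Mul(Rational(-1, 141), 13), 0) = Mul(Rational(-13, 141), 0) = 0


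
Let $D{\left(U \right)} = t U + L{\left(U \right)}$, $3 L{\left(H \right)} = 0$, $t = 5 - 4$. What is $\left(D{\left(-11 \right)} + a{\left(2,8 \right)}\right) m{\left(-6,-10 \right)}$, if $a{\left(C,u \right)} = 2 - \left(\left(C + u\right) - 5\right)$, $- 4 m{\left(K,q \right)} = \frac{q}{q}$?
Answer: $\frac{7}{2} \approx 3.5$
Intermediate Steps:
$t = 1$
$L{\left(H \right)} = 0$ ($L{\left(H \right)} = \frac{1}{3} \cdot 0 = 0$)
$m{\left(K,q \right)} = - \frac{1}{4}$ ($m{\left(K,q \right)} = - \frac{q \frac{1}{q}}{4} = \left(- \frac{1}{4}\right) 1 = - \frac{1}{4}$)
$D{\left(U \right)} = U$ ($D{\left(U \right)} = 1 U + 0 = U + 0 = U$)
$a{\left(C,u \right)} = 7 - C - u$ ($a{\left(C,u \right)} = 2 - \left(-5 + C + u\right) = 7 - C - u$)
$\left(D{\left(-11 \right)} + a{\left(2,8 \right)}\right) m{\left(-6,-10 \right)} = \left(-11 - 3\right) \left(- \frac{1}{4}\right) = \left(-14\right) \left(- \frac{1}{4}\right) = \frac{7}{2}$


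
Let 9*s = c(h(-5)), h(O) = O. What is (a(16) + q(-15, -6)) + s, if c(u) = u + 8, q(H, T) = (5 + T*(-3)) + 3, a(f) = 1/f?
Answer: 1267/48 ≈ 26.396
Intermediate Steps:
q(H, T) = 8 - 3*T (q(H, T) = (5 - 3*T) + 3 = 8 - 3*T)
c(u) = 8 + u
s = ⅓ (s = (8 - 5)/9 = (⅑)*3 = ⅓ ≈ 0.33333)
(a(16) + q(-15, -6)) + s = (1/16 + (8 - 3*(-6))) + ⅓ = (1/16 + (8 + 18)) + ⅓ = (1/16 + 26) + ⅓ = 417/16 + ⅓ = 1267/48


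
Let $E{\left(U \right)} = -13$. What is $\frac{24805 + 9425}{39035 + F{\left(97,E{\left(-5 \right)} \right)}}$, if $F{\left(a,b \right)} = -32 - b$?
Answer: $\frac{17115}{19508} \approx 0.87733$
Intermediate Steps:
$\frac{24805 + 9425}{39035 + F{\left(97,E{\left(-5 \right)} \right)}} = \frac{24805 + 9425}{39035 - 19} = \frac{34230}{39035 + \left(-32 + 13\right)} = \frac{34230}{39035 - 19} = \frac{34230}{39016} = 34230 \cdot \frac{1}{39016} = \frac{17115}{19508}$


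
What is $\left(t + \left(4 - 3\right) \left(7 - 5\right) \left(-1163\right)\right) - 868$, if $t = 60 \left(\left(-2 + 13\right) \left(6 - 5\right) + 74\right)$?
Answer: $1906$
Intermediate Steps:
$t = 5100$ ($t = 60 \left(11 \cdot 1 + 74\right) = 60 \left(11 + 74\right) = 60 \cdot 85 = 5100$)
$\left(t + \left(4 - 3\right) \left(7 - 5\right) \left(-1163\right)\right) - 868 = \left(5100 + \left(4 - 3\right) \left(7 - 5\right) \left(-1163\right)\right) - 868 = \left(5100 + 1 \cdot 2 \left(-1163\right)\right) - 868 = \left(5100 + 2 \left(-1163\right)\right) - 868 = \left(5100 - 2326\right) - 868 = 2774 - 868 = 1906$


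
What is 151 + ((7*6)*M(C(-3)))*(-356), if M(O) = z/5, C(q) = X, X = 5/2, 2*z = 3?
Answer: -21673/5 ≈ -4334.6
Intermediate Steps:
z = 3/2 (z = (1/2)*3 = 3/2 ≈ 1.5000)
X = 5/2 (X = 5*(1/2) = 5/2 ≈ 2.5000)
C(q) = 5/2
M(O) = 3/10 (M(O) = (3/2)/5 = (3/2)*(1/5) = 3/10)
151 + ((7*6)*M(C(-3)))*(-356) = 151 + ((7*6)*(3/10))*(-356) = 151 + (42*(3/10))*(-356) = 151 + (63/5)*(-356) = 151 - 22428/5 = -21673/5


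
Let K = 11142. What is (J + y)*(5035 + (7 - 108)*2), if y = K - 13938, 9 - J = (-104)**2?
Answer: -65743299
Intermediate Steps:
J = -10807 (J = 9 - 1*(-104)**2 = 9 - 1*10816 = 9 - 10816 = -10807)
y = -2796 (y = 11142 - 13938 = -2796)
(J + y)*(5035 + (7 - 108)*2) = (-10807 - 2796)*(5035 + (7 - 108)*2) = -13603*(5035 - 101*2) = -13603*(5035 - 202) = -13603*4833 = -65743299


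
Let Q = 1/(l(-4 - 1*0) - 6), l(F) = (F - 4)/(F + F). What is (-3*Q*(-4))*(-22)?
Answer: 264/5 ≈ 52.800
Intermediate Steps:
l(F) = (-4 + F)/(2*F) (l(F) = (-4 + F)/((2*F)) = (-4 + F)*(1/(2*F)) = (-4 + F)/(2*F))
Q = -⅕ (Q = 1/((-4 + (-4 - 1*0))/(2*(-4 - 1*0)) - 6) = 1/((-4 + (-4 + 0))/(2*(-4 + 0)) - 6) = 1/((½)*(-4 - 4)/(-4) - 6) = 1/((½)*(-¼)*(-8) - 6) = 1/(1 - 6) = 1/(-5) = -⅕ ≈ -0.20000)
(-3*Q*(-4))*(-22) = (-3*(-⅕)*(-4))*(-22) = ((⅗)*(-4))*(-22) = -12/5*(-22) = 264/5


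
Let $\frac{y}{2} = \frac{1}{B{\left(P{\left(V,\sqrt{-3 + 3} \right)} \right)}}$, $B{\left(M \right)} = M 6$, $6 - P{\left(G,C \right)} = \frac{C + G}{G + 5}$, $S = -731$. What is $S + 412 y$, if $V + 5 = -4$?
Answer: $- \frac{31247}{45} \approx -694.38$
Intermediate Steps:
$V = -9$ ($V = -5 - 4 = -9$)
$P{\left(G,C \right)} = 6 - \frac{C + G}{5 + G}$ ($P{\left(G,C \right)} = 6 - \frac{C + G}{G + 5} = 6 - \frac{C + G}{5 + G}$)
$B{\left(M \right)} = 6 M$
$y = \frac{4}{45}$ ($y = \frac{2}{6 \frac{30 - \sqrt{-3 + 3} + 5 \left(-9\right)}{5 - 9}} = \frac{2}{6 \frac{30 - \sqrt{0} - 45}{-4}} = \frac{2}{6 \left(- \frac{30 - 0 - 45}{4}\right)} = \frac{2}{6 \left(- \frac{30 + 0 - 45}{4}\right)} = \frac{2}{6 \left(\left(- \frac{1}{4}\right) \left(-15\right)\right)} = \frac{2}{6 \cdot \frac{15}{4}} = \frac{2}{\frac{45}{2}} = 2 \cdot \frac{2}{45} = \frac{4}{45} \approx 0.088889$)
$S + 412 y = -731 + 412 \cdot \frac{4}{45} = -731 + \frac{1648}{45} = - \frac{31247}{45}$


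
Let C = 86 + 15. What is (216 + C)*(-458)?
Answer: -145186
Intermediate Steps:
C = 101
(216 + C)*(-458) = (216 + 101)*(-458) = 317*(-458) = -145186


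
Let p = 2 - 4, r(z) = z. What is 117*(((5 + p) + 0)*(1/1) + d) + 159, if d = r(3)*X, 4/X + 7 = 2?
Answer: 1146/5 ≈ 229.20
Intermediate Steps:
X = -4/5 (X = 4/(-7 + 2) = 4/(-5) = 4*(-1/5) = -4/5 ≈ -0.80000)
p = -2
d = -12/5 (d = 3*(-4/5) = -12/5 ≈ -2.4000)
117*(((5 + p) + 0)*(1/1) + d) + 159 = 117*(((5 - 2) + 0)*(1/1) - 12/5) + 159 = 117*((3 + 0)*(1*1) - 12/5) + 159 = 117*(3*1 - 12/5) + 159 = 117*(3 - 12/5) + 159 = 117*(3/5) + 159 = 351/5 + 159 = 1146/5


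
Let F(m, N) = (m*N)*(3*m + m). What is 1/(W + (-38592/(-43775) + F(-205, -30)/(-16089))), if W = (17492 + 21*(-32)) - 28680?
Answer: -234765325/2710524010604 ≈ -8.6613e-5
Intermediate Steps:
F(m, N) = 4*N*m² (F(m, N) = (N*m)*(4*m) = 4*N*m²)
W = -11860 (W = (17492 - 672) - 28680 = 16820 - 28680 = -11860)
1/(W + (-38592/(-43775) + F(-205, -30)/(-16089))) = 1/(-11860 + (-38592/(-43775) + (4*(-30)*(-205)²)/(-16089))) = 1/(-11860 + (-38592*(-1/43775) + (4*(-30)*42025)*(-1/16089))) = 1/(-11860 + (38592/43775 - 5043000*(-1/16089))) = 1/(-11860 + (38592/43775 + 1681000/5363)) = 1/(-11860 + 73792743896/234765325) = 1/(-2710524010604/234765325) = -234765325/2710524010604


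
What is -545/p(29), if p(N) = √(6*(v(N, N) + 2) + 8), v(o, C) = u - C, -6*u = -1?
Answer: 545*I*√17/51 ≈ 44.061*I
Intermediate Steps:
u = ⅙ (u = -⅙*(-1) = ⅙ ≈ 0.16667)
v(o, C) = ⅙ - C
p(N) = √(21 - 6*N) (p(N) = √(6*((⅙ - N) + 2) + 8) = √(6*(13/6 - N) + 8) = √((13 - 6*N) + 8) = √(21 - 6*N))
-545/p(29) = -545/√(21 - 6*29) = -545/√(21 - 174) = -545*(-I*√17/51) = -(-545)*I*√17/51 = 545*I*√17/51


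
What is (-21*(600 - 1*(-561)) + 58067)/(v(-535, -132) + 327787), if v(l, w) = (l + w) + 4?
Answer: 16843/163562 ≈ 0.10298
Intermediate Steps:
v(l, w) = 4 + l + w
(-21*(600 - 1*(-561)) + 58067)/(v(-535, -132) + 327787) = (-21*(600 - 1*(-561)) + 58067)/((4 - 535 - 132) + 327787) = (-21*(600 + 561) + 58067)/(-663 + 327787) = (-21*1161 + 58067)/327124 = (-24381 + 58067)*(1/327124) = 33686*(1/327124) = 16843/163562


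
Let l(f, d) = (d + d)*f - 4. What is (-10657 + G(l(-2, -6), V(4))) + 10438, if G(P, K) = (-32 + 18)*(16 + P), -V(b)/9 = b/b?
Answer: -723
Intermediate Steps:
l(f, d) = -4 + 2*d*f (l(f, d) = (2*d)*f - 4 = 2*d*f - 4 = -4 + 2*d*f)
V(b) = -9 (V(b) = -9*b/b = -9*1 = -9)
G(P, K) = -224 - 14*P (G(P, K) = -14*(16 + P) = -224 - 14*P)
(-10657 + G(l(-2, -6), V(4))) + 10438 = (-10657 + (-224 - 14*(-4 + 2*(-6)*(-2)))) + 10438 = (-10657 + (-224 - 14*(-4 + 24))) + 10438 = (-10657 + (-224 - 14*20)) + 10438 = (-10657 + (-224 - 280)) + 10438 = (-10657 - 504) + 10438 = -11161 + 10438 = -723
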